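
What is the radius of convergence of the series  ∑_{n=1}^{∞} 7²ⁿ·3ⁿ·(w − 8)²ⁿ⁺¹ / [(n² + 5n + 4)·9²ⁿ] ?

R = 3√3/7

The ratio of consecutive coefficients is [(n² + 5n + 4)/((n+1)² + 5(n+1) + 4)] · 49·3/81 → 49/27.
Writing y = (w − 8)², the series in y has radius 27/49, so |w − 8| < √(27/49) and R = 3√3/7.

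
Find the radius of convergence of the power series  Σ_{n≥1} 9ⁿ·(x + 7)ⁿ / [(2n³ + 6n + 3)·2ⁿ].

Apply the ratio test: |a_{n+1}| / |a_n| = [(2n³ + 6n + 3)/(2(n+1)³ + 6(n+1) + 3)] · 9/2, which tends to 9/2 as n → ∞.
The series converges when 9/2 · |x + 7| < 1, giving R = 2/9.

R = 2/9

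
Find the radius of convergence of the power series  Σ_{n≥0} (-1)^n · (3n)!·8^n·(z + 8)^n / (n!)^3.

Ratio test: |a_{n+1}/a_n| = (3n+1)·(3n+2)·(3n+3)/(n+1)³ · 8 → 216 as n → ∞.
Hence the series converges for |z + 8| < 1/(216) = 1/216, so the radius of convergence is 1/216.

R = 1/216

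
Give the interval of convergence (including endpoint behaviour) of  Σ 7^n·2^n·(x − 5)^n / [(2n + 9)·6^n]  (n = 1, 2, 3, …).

The ratio of consecutive coefficients is [(2n + 9)/(2(n+1) + 9)] · 7·2/6 → 7/3.
Convergence for |x − 5| · 7/3 < 1, i.e. |x − 5| < 3/7. So R = 3/7.
Check x = 38/7: comparison with the harmonic series Σ 1/n shows the series diverges.
Check x = 32/7: an alternating series whose terms decrease to 0 in absolute value, so it converges by the Leibniz criterion.

[32/7, 38/7)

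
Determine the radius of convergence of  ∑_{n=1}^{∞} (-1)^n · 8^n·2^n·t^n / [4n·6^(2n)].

R = 9/4

By the ratio test, |a_{n+1}/a_n| = [4n/4(n+1)] · 8·2/36 → 4/9.
Convergence for |t| · 4/9 < 1, i.e. |t| < 9/4. So R = 9/4.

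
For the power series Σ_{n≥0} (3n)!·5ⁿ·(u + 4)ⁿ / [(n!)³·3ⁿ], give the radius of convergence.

Ratio test: |a_{n+1}/a_n| = (3n+1)·(3n+2)·(3n+3)/(n+1)³ · 5/3 → 45 as n → ∞.
The series converges when 45 · |u + 4| < 1, giving R = 1/45.

R = 1/45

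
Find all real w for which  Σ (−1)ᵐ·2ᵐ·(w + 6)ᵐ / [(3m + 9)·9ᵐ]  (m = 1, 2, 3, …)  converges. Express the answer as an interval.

Apply the ratio test: |a_{m+1}| / |a_m| = [(3m + 9)/(3(m+1) + 9)] · 2/9, which tends to 2/9 as m → ∞.
The series converges when 2/9 · |w + 6| < 1, giving R = 9/2.
Check w = -3/2: an alternating series whose terms decrease to 0 in absolute value, so it converges by the Leibniz criterion.
Check w = -21/2: the terms are asymptotic to a nonzero constant times 1/m, so the series diverges by limit comparison with Σ 1/m.

(-21/2, -3/2]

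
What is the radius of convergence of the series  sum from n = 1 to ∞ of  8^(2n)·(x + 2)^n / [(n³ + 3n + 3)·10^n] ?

R = 5/32

Apply the ratio test: |a_{n+1}| / |a_n| = [(n³ + 3n + 3)/((n+1)³ + 3(n+1) + 3)] · 64/10, which tends to 32/5 as n → ∞.
Hence the series converges for |x + 2| < 1/(32/5) = 5/32, so the radius of convergence is 5/32.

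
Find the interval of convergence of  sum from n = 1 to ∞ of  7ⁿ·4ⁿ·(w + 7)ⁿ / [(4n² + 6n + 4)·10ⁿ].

By the ratio test, |a_{n+1}/a_n| = [(4n² + 6n + 4)/(4(n+1)² + 6(n+1) + 4)] · 7·4/10 → 14/5.
Convergence for |w + 7| · 14/5 < 1, i.e. |w + 7| < 5/14. So R = 5/14.
When w = -93/14, absolute convergence follows by limit comparison with Σ 1/n².
Check w = -103/14: the series is dominated by a constant times Σ 1/n², which converges (p = 2 > 1).

[-103/14, -93/14]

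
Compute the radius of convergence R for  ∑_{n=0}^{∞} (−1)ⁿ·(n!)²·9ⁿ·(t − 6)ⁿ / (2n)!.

The ratio of consecutive coefficients is (n+1)²/[(2n+1)·(2n+2)] · 9 → 9/4.
Convergence for |t − 6| · 9/4 < 1, i.e. |t − 6| < 4/9. So R = 4/9.

R = 4/9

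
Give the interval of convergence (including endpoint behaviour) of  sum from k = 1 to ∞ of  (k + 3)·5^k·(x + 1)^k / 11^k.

(-16/5, 6/5)

By the ratio test, |a_{k+1}/a_k| = [((k+1) + 3)/(k + 3)] · 5/11 → 5/11.
Hence the series converges for |x + 1| < 1/(5/11) = 11/5, so the radius of convergence is 11/5.
At x = 6/5: the terms have absolute value of order k, which does not tend to 0, so the series diverges by the divergence test.
Endpoint x = -16/5: the k-th term does not approach 0; divergence by the term test.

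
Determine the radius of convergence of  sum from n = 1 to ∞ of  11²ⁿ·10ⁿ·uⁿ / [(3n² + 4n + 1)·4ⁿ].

Apply the ratio test: |a_{n+1}| / |a_n| = [(3n² + 4n + 1)/(3(n+1)² + 4(n+1) + 1)] · 121·10/4, which tends to 605/2 as n → ∞.
Hence the series converges for |u| < 1/(605/2) = 2/605, so the radius of convergence is 2/605.

R = 2/605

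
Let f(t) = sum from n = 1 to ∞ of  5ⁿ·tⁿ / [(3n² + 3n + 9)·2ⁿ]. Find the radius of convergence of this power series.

Ratio test: |a_{n+1}/a_n| = [(3n² + 3n + 9)/(3(n+1)² + 3(n+1) + 9)] · 5/2 → 5/2 as n → ∞.
Thus R = 1/(5/2) = 2/5.

R = 2/5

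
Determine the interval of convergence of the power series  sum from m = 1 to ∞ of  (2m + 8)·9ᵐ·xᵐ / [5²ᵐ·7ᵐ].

By the ratio test, |a_{m+1}/a_m| = [(2(m+1) + 8)/(2m + 8)] · 9/(25·7) → 9/175.
Hence the series converges for |x| < 1/(9/175) = 175/9, so the radius of convergence is 175/9.
At x = 175/9: the m-th term does not approach 0; divergence by the term test.
At x = -175/9: the terms do not tend to 0, so the series diverges.

(-175/9, 175/9)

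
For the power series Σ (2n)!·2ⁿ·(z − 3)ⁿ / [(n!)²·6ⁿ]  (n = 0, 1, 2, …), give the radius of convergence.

R = 3/4

By the ratio test, |a_{n+1}/a_n| = (2n+1)·(2n+2)/(n+1)² · 2/6 → 4/3.
Hence the series converges for |z − 3| < 1/(4/3) = 3/4, so the radius of convergence is 3/4.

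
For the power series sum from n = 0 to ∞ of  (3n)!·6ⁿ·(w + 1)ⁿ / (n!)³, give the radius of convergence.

R = 1/162

Ratio test: |a_{n+1}/a_n| = (3n+1)·(3n+2)·(3n+3)/(n+1)³ · 6 → 162 as n → ∞.
Thus R = 1/(162) = 1/162.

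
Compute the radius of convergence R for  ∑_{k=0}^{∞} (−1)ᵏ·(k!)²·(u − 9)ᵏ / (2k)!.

Ratio test: |a_{k+1}/a_k| = (k+1)²/[(2k+1)·(2k+2)] → 1/4 as k → ∞.
Thus R = 1/(1/4) = 4.

R = 4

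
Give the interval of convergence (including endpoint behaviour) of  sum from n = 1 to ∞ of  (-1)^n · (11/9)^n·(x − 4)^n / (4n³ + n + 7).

[35/11, 53/11]

The ratio of consecutive coefficients is [(4n³ + n + 7)/(4(n+1)³ + (n+1) + 7)] · 11/9 → 11/9.
The series converges when 11/9 · |x − 4| < 1, giving R = 9/11.
When x = 53/11, absolute convergence follows by limit comparison with Σ 1/n³.
Endpoint x = 35/11: the terms are on the order of 1/n³, so the series converges absolutely by comparison with the p-series (p = 3 > 1).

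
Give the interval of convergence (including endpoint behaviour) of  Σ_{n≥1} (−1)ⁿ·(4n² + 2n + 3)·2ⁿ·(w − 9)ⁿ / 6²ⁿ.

Apply the ratio test: |a_{n+1}| / |a_n| = [(4(n+1)² + 2(n+1) + 3)/(4n² + 2n + 3)] · 2/36, which tends to 1/18 as n → ∞.
The series converges when 1/18 · |w − 9| < 1, giving R = 18.
At w = 27: the terms have absolute value of order n², which does not tend to 0, so the series diverges by the divergence test.
Check w = -9: the terms do not tend to 0, so the series diverges.

(-9, 27)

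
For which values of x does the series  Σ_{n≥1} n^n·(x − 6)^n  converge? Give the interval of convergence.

{6}

Applying the root test, |a_n|^(1/n) = n → ∞.
Since the n-th root of |a_n| is unbounded, the series converges only at x = 6; R = 0.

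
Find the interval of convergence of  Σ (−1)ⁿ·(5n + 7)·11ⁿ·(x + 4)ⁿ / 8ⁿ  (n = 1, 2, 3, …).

(-52/11, -36/11)

By the ratio test, |a_{n+1}/a_n| = [(5(n+1) + 7)/(5n + 7)] · 11/8 → 11/8.
The series converges when 11/8 · |x + 4| < 1, giving R = 8/11.
When x = -36/11, the terms have absolute value of order n, which does not tend to 0, so the series diverges by the divergence test.
Endpoint x = -52/11: the n-th term does not approach 0; divergence by the term test.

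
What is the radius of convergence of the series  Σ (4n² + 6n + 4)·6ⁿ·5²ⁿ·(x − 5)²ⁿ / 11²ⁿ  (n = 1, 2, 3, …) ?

Ratio test: |a_{n+1}/a_n| = [(4(n+1)² + 6(n+1) + 4)/(4n² + 6n + 4)] · 6·25/121 → 150/121 as n → ∞.
Since the exponent of (x − 5) increases by 2 each term, convergence requires |x − 5|² < 121/150, hence R = 11√6/30.

R = 11√6/30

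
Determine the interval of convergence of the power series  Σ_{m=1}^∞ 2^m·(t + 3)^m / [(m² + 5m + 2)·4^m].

Apply the ratio test: |a_{m+1}| / |a_m| = [(m² + 5m + 2)/((m+1)² + 5(m+1) + 2)] · 2/4, which tends to 1/2 as m → ∞.
The series converges when 1/2 · |t + 3| < 1, giving R = 2.
Endpoint t = -1: the series is dominated by a constant times Σ 1/m², which converges (p = 2 > 1).
At t = -5: absolute convergence follows by limit comparison with Σ 1/m².

[-5, -1]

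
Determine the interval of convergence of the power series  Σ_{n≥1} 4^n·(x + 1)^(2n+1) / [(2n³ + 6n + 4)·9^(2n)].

Apply the ratio test: |a_{n+1}| / |a_n| = [(2n³ + 6n + 4)/(2(n+1)³ + 6(n+1) + 4)] · 4/81, which tends to 4/81 as n → ∞.
Successive powers of (x + 1) differ by 2, so the series converges when |x + 1|² · 4/81 < 1, i.e. |x + 1| < √(81/4) = 9/2. So R = 9/2.
Check x = 7/2: absolute convergence follows by limit comparison with Σ 1/n³.
Endpoint x = -11/2: absolute convergence follows by limit comparison with Σ 1/n³.

[-11/2, 7/2]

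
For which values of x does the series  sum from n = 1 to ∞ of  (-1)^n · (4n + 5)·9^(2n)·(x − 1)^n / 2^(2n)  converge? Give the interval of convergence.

Ratio test: |a_{n+1}/a_n| = [(4(n+1) + 5)/(4n + 5)] · 81/4 → 81/4 as n → ∞.
Thus R = 1/(81/4) = 4/81.
When x = 85/81, the terms do not tend to 0, so the series diverges.
Check x = 77/81: the terms do not tend to 0, so the series diverges.

(77/81, 85/81)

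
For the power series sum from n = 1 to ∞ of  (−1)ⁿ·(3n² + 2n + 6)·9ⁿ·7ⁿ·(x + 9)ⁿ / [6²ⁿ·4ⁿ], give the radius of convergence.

Apply the ratio test: |a_{n+1}| / |a_n| = [(3(n+1)² + 2(n+1) + 6)/(3n² + 2n + 6)] · 9·7/(36·4), which tends to 7/16 as n → ∞.
Thus R = 1/(7/16) = 16/7.

R = 16/7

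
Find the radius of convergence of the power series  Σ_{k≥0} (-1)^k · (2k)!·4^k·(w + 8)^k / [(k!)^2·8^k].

R = 1/2

By the ratio test, |a_{k+1}/a_k| = (2k+1)·(2k+2)/(k+1)² · 4/8 → 2.
Hence the series converges for |w + 8| < 1/(2) = 1/2, so the radius of convergence is 1/2.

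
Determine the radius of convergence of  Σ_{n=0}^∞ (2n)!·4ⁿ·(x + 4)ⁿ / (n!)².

Apply the ratio test: |a_{n+1}| / |a_n| = (2n+1)·(2n+2)/(n+1)² · 4, which tends to 16 as n → ∞.
The series converges when 16 · |x + 4| < 1, giving R = 1/16.

R = 1/16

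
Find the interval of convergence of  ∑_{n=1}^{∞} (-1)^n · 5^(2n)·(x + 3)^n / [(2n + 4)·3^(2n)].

The ratio of consecutive coefficients is [(2n + 4)/(2(n+1) + 4)] · 25/9 → 25/9.
Thus R = 1/(25/9) = 9/25.
At x = -66/25: the terms alternate in sign and decrease monotonically to 0 in absolute value (size ~ c/n), so the alternating series test gives convergence.
When x = -84/25, the terms behave like c/n; limit comparison with the harmonic series gives divergence.

(-84/25, -66/25]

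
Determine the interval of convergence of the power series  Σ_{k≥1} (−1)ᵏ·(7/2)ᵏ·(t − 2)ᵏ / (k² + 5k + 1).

[12/7, 16/7]

Ratio test: |a_{k+1}/a_k| = [(k² + 5k + 1)/((k+1)² + 5(k+1) + 1)] · 7/2 → 7/2 as k → ∞.
Thus R = 1/(7/2) = 2/7.
When t = 16/7, the terms are on the order of 1/k², so the series converges absolutely by comparison with the p-series (p = 2 > 1).
When t = 12/7, the series is dominated by a constant times Σ 1/k², which converges (p = 2 > 1).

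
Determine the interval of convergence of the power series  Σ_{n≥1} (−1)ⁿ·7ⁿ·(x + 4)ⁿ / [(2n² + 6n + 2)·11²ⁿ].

By the ratio test, |a_{n+1}/a_n| = [(2n² + 6n + 2)/(2(n+1)² + 6(n+1) + 2)] · 7/121 → 7/121.
Hence the series converges for |x + 4| < 1/(7/121) = 121/7, so the radius of convergence is 121/7.
Check x = 93/7: the series is dominated by a constant times Σ 1/n², which converges (p = 2 > 1).
Check x = -149/7: the series is dominated by a constant times Σ 1/n², which converges (p = 2 > 1).

[-149/7, 93/7]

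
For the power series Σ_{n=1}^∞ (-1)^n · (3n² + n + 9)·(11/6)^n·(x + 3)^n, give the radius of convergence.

R = 6/11

By the ratio test, |a_{n+1}/a_n| = [(3(n+1)² + (n+1) + 9)/(3n² + n + 9)] · 11/6 → 11/6.
The series converges when 11/6 · |x + 3| < 1, giving R = 6/11.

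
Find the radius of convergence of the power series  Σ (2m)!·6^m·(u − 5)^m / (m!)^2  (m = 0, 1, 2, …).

Ratio test: |a_{m+1}/a_m| = (2m+1)·(2m+2)/(m+1)² · 6 → 24 as m → ∞.
Convergence for |u − 5| · 24 < 1, i.e. |u − 5| < 1/24. So R = 1/24.

R = 1/24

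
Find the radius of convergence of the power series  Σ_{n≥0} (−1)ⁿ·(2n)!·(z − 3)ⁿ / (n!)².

Ratio test: |a_{n+1}/a_n| = (2n+1)·(2n+2)/(n+1)² → 4 as n → ∞.
The series converges when 4 · |z − 3| < 1, giving R = 1/4.

R = 1/4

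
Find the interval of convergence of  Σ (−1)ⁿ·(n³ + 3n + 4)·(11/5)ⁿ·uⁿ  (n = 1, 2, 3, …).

By the ratio test, |a_{n+1}/a_n| = [((n+1)³ + 3(n+1) + 4)/(n³ + 3n + 4)] · 11/5 → 11/5.
The series converges when 11/5 · |u| < 1, giving R = 5/11.
At u = 5/11: the n-th term does not approach 0; divergence by the term test.
At u = -5/11: the terms have absolute value of order n³, which does not tend to 0, so the series diverges by the divergence test.

(-5/11, 5/11)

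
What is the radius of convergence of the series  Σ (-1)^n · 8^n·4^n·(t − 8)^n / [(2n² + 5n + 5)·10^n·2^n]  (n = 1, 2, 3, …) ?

R = 5/8

The ratio of consecutive coefficients is [(2n² + 5n + 5)/(2(n+1)² + 5(n+1) + 5)] · 8·4/(10·2) → 8/5.
Hence the series converges for |t − 8| < 1/(8/5) = 5/8, so the radius of convergence is 5/8.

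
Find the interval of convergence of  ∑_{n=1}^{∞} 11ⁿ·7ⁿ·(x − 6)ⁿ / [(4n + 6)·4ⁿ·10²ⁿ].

The ratio of consecutive coefficients is [(4n + 6)/(4(n+1) + 6)] · 11·7/(4·100) → 77/400.
The series converges when 77/400 · |x − 6| < 1, giving R = 400/77.
Check x = 862/77: comparison with the harmonic series Σ 1/n shows the series diverges.
Endpoint x = 62/77: the terms alternate in sign and decrease monotonically to 0 in absolute value (size ~ c/n), so the alternating series test gives convergence.

[62/77, 862/77)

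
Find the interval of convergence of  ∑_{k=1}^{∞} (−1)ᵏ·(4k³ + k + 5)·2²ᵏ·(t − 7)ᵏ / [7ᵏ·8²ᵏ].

Apply the ratio test: |a_{k+1}| / |a_k| = [(4(k+1)³ + (k+1) + 5)/(4k³ + k + 5)] · 4/(7·64), which tends to 1/112 as k → ∞.
Hence the series converges for |t − 7| < 1/(1/112) = 112, so the radius of convergence is 112.
At t = 119: the k-th term does not approach 0; divergence by the term test.
When t = -105, the terms do not tend to 0, so the series diverges.

(-105, 119)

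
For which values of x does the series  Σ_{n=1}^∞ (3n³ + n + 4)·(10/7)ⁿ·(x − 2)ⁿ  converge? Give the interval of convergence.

(13/10, 27/10)

The ratio of consecutive coefficients is [(3(n+1)³ + (n+1) + 4)/(3n³ + n + 4)] · 10/7 → 10/7.
Convergence for |x − 2| · 10/7 < 1, i.e. |x − 2| < 7/10. So R = 7/10.
Endpoint x = 27/10: the terms do not tend to 0, so the series diverges.
Endpoint x = 13/10: the terms do not tend to 0, so the series diverges.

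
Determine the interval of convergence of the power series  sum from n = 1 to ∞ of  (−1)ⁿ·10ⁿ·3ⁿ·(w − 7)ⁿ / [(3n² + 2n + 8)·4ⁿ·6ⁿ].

The ratio of consecutive coefficients is [(3n² + 2n + 8)/(3(n+1)² + 2(n+1) + 8)] · 10·3/(4·6) → 5/4.
Convergence for |w − 7| · 5/4 < 1, i.e. |w − 7| < 4/5. So R = 4/5.
When w = 39/5, the terms are on the order of 1/n², so the series converges absolutely by comparison with the p-series (p = 2 > 1).
Check w = 31/5: absolute convergence follows by limit comparison with Σ 1/n².

[31/5, 39/5]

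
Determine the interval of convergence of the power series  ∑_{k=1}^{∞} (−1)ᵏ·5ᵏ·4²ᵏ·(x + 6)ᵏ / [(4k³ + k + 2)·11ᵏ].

The ratio of consecutive coefficients is [(4k³ + k + 2)/(4(k+1)³ + (k+1) + 2)] · 5·16/11 → 80/11.
Thus R = 1/(80/11) = 11/80.
When x = -469/80, the terms are on the order of 1/k³, so the series converges absolutely by comparison with the p-series (p = 3 > 1).
Endpoint x = -491/80: the terms are on the order of 1/k³, so the series converges absolutely by comparison with the p-series (p = 3 > 1).

[-491/80, -469/80]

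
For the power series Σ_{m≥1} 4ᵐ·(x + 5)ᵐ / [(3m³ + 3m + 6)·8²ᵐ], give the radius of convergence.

R = 16

Ratio test: |a_{m+1}/a_m| = [(3m³ + 3m + 6)/(3(m+1)³ + 3(m+1) + 6)] · 4/64 → 1/16 as m → ∞.
Hence the series converges for |x + 5| < 1/(1/16) = 16, so the radius of convergence is 16.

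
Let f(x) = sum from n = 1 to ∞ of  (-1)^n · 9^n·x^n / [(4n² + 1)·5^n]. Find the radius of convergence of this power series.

R = 5/9

Apply the ratio test: |a_{n+1}| / |a_n| = [(4n² + 1)/(4(n+1)² + 1)] · 9/5, which tends to 9/5 as n → ∞.
Thus R = 1/(9/5) = 5/9.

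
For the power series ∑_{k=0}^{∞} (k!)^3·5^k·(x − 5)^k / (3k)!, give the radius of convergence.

The ratio of consecutive coefficients is (k+1)³/[(3k+1)·(3k+2)·(3k+3)] · 5 → 5/27.
Thus R = 1/(5/27) = 27/5.

R = 27/5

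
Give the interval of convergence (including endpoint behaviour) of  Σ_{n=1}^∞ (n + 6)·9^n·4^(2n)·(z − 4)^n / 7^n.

(569/144, 583/144)

Ratio test: |a_{n+1}/a_n| = [((n+1) + 6)/(n + 6)] · 9·16/7 → 144/7 as n → ∞.
Thus R = 1/(144/7) = 7/144.
Check z = 583/144: the n-th term does not approach 0; divergence by the term test.
Check z = 569/144: the n-th term does not approach 0; divergence by the term test.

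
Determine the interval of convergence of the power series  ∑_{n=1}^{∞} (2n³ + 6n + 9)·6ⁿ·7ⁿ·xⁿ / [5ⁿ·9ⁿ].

(-15/14, 15/14)

Ratio test: |a_{n+1}/a_n| = [(2(n+1)³ + 6(n+1) + 9)/(2n³ + 6n + 9)] · 6·7/(5·9) → 14/15 as n → ∞.
Thus R = 1/(14/15) = 15/14.
At x = 15/14: the n-th term does not approach 0; divergence by the term test.
Check x = -15/14: the terms have absolute value of order n³, which does not tend to 0, so the series diverges by the divergence test.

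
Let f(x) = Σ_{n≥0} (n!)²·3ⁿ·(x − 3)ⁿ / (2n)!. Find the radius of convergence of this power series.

R = 4/3

By the ratio test, |a_{n+1}/a_n| = (n+1)²/[(2n+1)·(2n+2)] · 3 → 3/4.
Hence the series converges for |x − 3| < 1/(3/4) = 4/3, so the radius of convergence is 4/3.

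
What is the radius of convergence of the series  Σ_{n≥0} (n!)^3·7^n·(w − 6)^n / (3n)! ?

Apply the ratio test: |a_{n+1}| / |a_n| = (n+1)³/[(3n+1)·(3n+2)·(3n+3)] · 7, which tends to 7/27 as n → ∞.
Thus R = 1/(7/27) = 27/7.

R = 27/7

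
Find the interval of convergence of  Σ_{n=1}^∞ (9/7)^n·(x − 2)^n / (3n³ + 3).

The ratio of consecutive coefficients is [(3n³ + 3)/(3(n+1)³ + 3)] · 9/7 → 9/7.
Hence the series converges for |x − 2| < 1/(9/7) = 7/9, so the radius of convergence is 7/9.
When x = 25/9, absolute convergence follows by limit comparison with Σ 1/n³.
When x = 11/9, absolute convergence follows by limit comparison with Σ 1/n³.

[11/9, 25/9]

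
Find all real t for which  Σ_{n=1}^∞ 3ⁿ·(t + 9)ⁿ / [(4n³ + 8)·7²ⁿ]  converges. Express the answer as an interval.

Ratio test: |a_{n+1}/a_n| = [(4n³ + 8)/(4(n+1)³ + 8)] · 3/49 → 3/49 as n → ∞.
Convergence for |t + 9| · 3/49 < 1, i.e. |t + 9| < 49/3. So R = 49/3.
When t = 22/3, the terms are on the order of 1/n³, so the series converges absolutely by comparison with the p-series (p = 3 > 1).
Check t = -76/3: the series is dominated by a constant times Σ 1/n³, which converges (p = 3 > 1).

[-76/3, 22/3]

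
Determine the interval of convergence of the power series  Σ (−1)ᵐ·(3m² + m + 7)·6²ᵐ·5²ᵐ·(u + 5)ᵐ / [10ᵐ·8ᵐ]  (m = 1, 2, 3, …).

Ratio test: |a_{m+1}/a_m| = [(3(m+1)² + (m+1) + 7)/(3m² + m + 7)] · 36·25/(10·8) → 45/4 as m → ∞.
Thus R = 1/(45/4) = 4/45.
At u = -221/45: the m-th term does not approach 0; divergence by the term test.
Check u = -229/45: the m-th term does not approach 0; divergence by the term test.

(-229/45, -221/45)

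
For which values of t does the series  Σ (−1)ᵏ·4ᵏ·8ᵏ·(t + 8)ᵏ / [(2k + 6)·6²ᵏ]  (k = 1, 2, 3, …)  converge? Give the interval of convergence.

The ratio of consecutive coefficients is [(2k + 6)/(2(k+1) + 6)] · 4·8/36 → 8/9.
Thus R = 1/(8/9) = 9/8.
When t = -55/8, an alternating series whose terms decrease to 0 in absolute value, so it converges by the Leibniz criterion.
Endpoint t = -73/8: the terms behave like c/k; limit comparison with the harmonic series gives divergence.

(-73/8, -55/8]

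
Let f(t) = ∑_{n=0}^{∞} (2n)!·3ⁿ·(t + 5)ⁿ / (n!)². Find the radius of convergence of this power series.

R = 1/12

Ratio test: |a_{n+1}/a_n| = (2n+1)·(2n+2)/(n+1)² · 3 → 12 as n → ∞.
Hence the series converges for |t + 5| < 1/(12) = 1/12, so the radius of convergence is 1/12.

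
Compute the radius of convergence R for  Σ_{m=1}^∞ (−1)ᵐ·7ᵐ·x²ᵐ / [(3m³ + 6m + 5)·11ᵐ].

Apply the ratio test: |a_{m+1}| / |a_m| = [(3m³ + 6m + 5)/(3(m+1)³ + 6(m+1) + 5)] · 7/11, which tends to 7/11 as m → ∞.
Writing y = x², the series in y has radius 11/7, so |x| < √(11/7) and R = √77/7.

R = √77/7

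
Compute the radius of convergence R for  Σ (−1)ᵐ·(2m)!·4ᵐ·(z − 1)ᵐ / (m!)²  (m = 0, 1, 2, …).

R = 1/16

Ratio test: |a_{m+1}/a_m| = (2m+1)·(2m+2)/(m+1)² · 4 → 16 as m → ∞.
Hence the series converges for |z − 1| < 1/(16) = 1/16, so the radius of convergence is 1/16.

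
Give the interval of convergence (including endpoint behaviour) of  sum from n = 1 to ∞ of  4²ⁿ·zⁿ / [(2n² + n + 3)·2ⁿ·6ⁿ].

[-3/4, 3/4]

The ratio of consecutive coefficients is [(2n² + n + 3)/(2(n+1)² + (n+1) + 3)] · 16/(2·6) → 4/3.
The series converges when 4/3 · |z| < 1, giving R = 3/4.
When z = 3/4, absolute convergence follows by limit comparison with Σ 1/n².
Endpoint z = -3/4: absolute convergence follows by limit comparison with Σ 1/n².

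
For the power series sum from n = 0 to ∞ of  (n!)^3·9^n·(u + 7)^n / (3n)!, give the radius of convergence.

R = 3

Ratio test: |a_{n+1}/a_n| = (n+1)³/[(3n+1)·(3n+2)·(3n+3)] · 9 → 1/3 as n → ∞.
Hence the series converges for |u + 7| < 1/(1/3) = 3, so the radius of convergence is 3.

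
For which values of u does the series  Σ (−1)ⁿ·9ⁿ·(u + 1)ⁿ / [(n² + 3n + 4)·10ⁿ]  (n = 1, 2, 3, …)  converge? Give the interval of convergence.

[-19/9, 1/9]

The ratio of consecutive coefficients is [(n² + 3n + 4)/((n+1)² + 3(n+1) + 4)] · 9/10 → 9/10.
Convergence for |u + 1| · 9/10 < 1, i.e. |u + 1| < 10/9. So R = 10/9.
Check u = 1/9: the terms are on the order of 1/n², so the series converges absolutely by comparison with the p-series (p = 2 > 1).
When u = -19/9, the terms are on the order of 1/n², so the series converges absolutely by comparison with the p-series (p = 2 > 1).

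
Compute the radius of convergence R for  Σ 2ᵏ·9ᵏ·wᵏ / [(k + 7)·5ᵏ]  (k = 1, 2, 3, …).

The ratio of consecutive coefficients is [(k + 7)/((k+1) + 7)] · 2·9/5 → 18/5.
Hence the series converges for |w| < 1/(18/5) = 5/18, so the radius of convergence is 5/18.

R = 5/18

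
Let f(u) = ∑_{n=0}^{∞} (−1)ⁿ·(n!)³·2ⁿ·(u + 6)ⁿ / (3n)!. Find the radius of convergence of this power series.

Apply the ratio test: |a_{n+1}| / |a_n| = (n+1)³/[(3n+1)·(3n+2)·(3n+3)] · 2, which tends to 2/27 as n → ∞.
Thus R = 1/(2/27) = 27/2.

R = 27/2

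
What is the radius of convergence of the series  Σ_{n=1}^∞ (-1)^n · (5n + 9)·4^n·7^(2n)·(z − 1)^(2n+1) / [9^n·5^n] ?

Ratio test: |a_{n+1}/a_n| = [(5(n+1) + 9)/(5n + 9)] · 4·49/(9·5) → 196/45 as n → ∞.
Writing y = (z − 1)², the series in y has radius 45/196, so |z − 1| < √(45/196) and R = 3√5/14.

R = 3√5/14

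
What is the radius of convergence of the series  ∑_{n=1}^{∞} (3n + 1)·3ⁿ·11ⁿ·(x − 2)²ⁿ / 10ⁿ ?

By the ratio test, |a_{n+1}/a_n| = [(3(n+1) + 1)/(3n + 1)] · 3·11/10 → 33/10.
Successive powers of (x − 2) differ by 2, so the series converges when |x − 2|² · 33/10 < 1, i.e. |x − 2| < √(10/33). So R = √330/33.

R = √330/33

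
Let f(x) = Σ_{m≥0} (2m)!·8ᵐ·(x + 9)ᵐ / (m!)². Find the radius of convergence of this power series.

The ratio of consecutive coefficients is (2m+1)·(2m+2)/(m+1)² · 8 → 32.
Hence the series converges for |x + 9| < 1/(32) = 1/32, so the radius of convergence is 1/32.

R = 1/32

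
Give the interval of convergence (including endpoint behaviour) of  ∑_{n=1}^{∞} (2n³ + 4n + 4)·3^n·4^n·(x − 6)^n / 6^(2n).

By the ratio test, |a_{n+1}/a_n| = [(2(n+1)³ + 4(n+1) + 4)/(2n³ + 4n + 4)] · 3·4/36 → 1/3.
The series converges when 1/3 · |x − 6| < 1, giving R = 3.
Endpoint x = 9: the n-th term does not approach 0; divergence by the term test.
When x = 3, the n-th term does not approach 0; divergence by the term test.

(3, 9)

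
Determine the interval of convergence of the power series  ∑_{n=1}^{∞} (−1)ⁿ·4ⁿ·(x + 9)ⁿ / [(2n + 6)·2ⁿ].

Apply the ratio test: |a_{n+1}| / |a_n| = [(2n + 6)/(2(n+1) + 6)] · 4/2, which tends to 2 as n → ∞.
Convergence for |x + 9| · 2 < 1, i.e. |x + 9| < 1/2. So R = 1/2.
When x = -17/2, convergence follows from the alternating series test (terms decrease monotonically to 0).
Check x = -19/2: comparison with the harmonic series Σ 1/n shows the series diverges.

(-19/2, -17/2]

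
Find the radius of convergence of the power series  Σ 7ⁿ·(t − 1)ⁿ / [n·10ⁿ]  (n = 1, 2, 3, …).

Apply the ratio test: |a_{n+1}| / |a_n| = [n/(n+1)] · 7/10, which tends to 7/10 as n → ∞.
Convergence for |t − 1| · 7/10 < 1, i.e. |t − 1| < 10/7. So R = 10/7.

R = 10/7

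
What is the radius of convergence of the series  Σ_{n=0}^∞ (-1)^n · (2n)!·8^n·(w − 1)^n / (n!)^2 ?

R = 1/32

Ratio test: |a_{n+1}/a_n| = (2n+1)·(2n+2)/(n+1)² · 8 → 32 as n → ∞.
Hence the series converges for |w − 1| < 1/(32) = 1/32, so the radius of convergence is 1/32.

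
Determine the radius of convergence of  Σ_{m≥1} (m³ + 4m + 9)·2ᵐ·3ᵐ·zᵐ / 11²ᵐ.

R = 121/6

Ratio test: |a_{m+1}/a_m| = [((m+1)³ + 4(m+1) + 9)/(m³ + 4m + 9)] · 2·3/121 → 6/121 as m → ∞.
Thus R = 1/(6/121) = 121/6.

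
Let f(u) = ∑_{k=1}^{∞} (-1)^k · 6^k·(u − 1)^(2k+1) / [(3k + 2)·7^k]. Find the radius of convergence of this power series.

R = √42/6

The ratio of consecutive coefficients is [(3k + 2)/(3(k+1) + 2)] · 6/7 → 6/7.
Since the exponent of (u − 1) increases by 2 each term, convergence requires |u − 1|² < 7/6, hence R = √42/6.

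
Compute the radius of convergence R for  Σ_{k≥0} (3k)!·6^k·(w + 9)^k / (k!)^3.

R = 1/162

The ratio of consecutive coefficients is (3k+1)·(3k+2)·(3k+3)/(k+1)³ · 6 → 162.
Hence the series converges for |w + 9| < 1/(162) = 1/162, so the radius of convergence is 1/162.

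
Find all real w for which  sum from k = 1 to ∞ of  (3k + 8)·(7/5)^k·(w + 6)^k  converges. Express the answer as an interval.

The ratio of consecutive coefficients is [(3(k+1) + 8)/(3k + 8)] · 7/5 → 7/5.
Thus R = 1/(7/5) = 5/7.
When w = -37/7, the k-th term does not approach 0; divergence by the term test.
Endpoint w = -47/7: the k-th term does not approach 0; divergence by the term test.

(-47/7, -37/7)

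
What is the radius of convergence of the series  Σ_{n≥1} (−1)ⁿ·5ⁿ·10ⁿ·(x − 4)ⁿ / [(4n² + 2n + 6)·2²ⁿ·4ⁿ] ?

R = 8/25

By the ratio test, |a_{n+1}/a_n| = [(4n² + 2n + 6)/(4(n+1)² + 2(n+1) + 6)] · 5·10/(4·4) → 25/8.
Hence the series converges for |x − 4| < 1/(25/8) = 8/25, so the radius of convergence is 8/25.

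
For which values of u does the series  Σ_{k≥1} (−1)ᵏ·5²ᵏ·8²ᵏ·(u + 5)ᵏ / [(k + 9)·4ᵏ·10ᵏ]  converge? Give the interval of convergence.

(-201/40, -199/40]

The ratio of consecutive coefficients is [(k + 9)/((k+1) + 9)] · 25·64/(4·10) → 40.
The series converges when 40 · |u + 5| < 1, giving R = 1/40.
When u = -199/40, an alternating series whose terms decrease to 0 in absolute value, so it converges by the Leibniz criterion.
Endpoint u = -201/40: the terms behave like c/k; limit comparison with the harmonic series gives divergence.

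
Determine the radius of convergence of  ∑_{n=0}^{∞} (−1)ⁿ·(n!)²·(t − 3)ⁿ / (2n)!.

By the ratio test, |a_{n+1}/a_n| = (n+1)²/[(2n+1)·(2n+2)] → 1/4.
Convergence for |t − 3| · 1/4 < 1, i.e. |t − 3| < 4. So R = 4.

R = 4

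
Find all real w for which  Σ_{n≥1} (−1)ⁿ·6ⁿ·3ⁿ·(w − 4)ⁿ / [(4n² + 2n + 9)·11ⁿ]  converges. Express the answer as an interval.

The ratio of consecutive coefficients is [(4n² + 2n + 9)/(4(n+1)² + 2(n+1) + 9)] · 6·3/11 → 18/11.
Hence the series converges for |w − 4| < 1/(18/11) = 11/18, so the radius of convergence is 11/18.
When w = 83/18, the series is dominated by a constant times Σ 1/n², which converges (p = 2 > 1).
Endpoint w = 61/18: the terms are on the order of 1/n², so the series converges absolutely by comparison with the p-series (p = 2 > 1).

[61/18, 83/18]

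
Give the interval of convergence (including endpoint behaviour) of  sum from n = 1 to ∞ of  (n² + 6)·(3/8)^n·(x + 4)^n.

The ratio of consecutive coefficients is [((n+1)² + 6)/(n² + 6)] · 3/8 → 3/8.
Hence the series converges for |x + 4| < 1/(3/8) = 8/3, so the radius of convergence is 8/3.
Check x = -4/3: the terms do not tend to 0, so the series diverges.
Endpoint x = -20/3: the terms have absolute value of order n², which does not tend to 0, so the series diverges by the divergence test.

(-20/3, -4/3)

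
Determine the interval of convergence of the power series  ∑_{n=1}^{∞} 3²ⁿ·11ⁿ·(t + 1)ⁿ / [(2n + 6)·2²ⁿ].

[-103/99, -95/99)

Ratio test: |a_{n+1}/a_n| = [(2n + 6)/(2(n+1) + 6)] · 9·11/4 → 99/4 as n → ∞.
The series converges when 99/4 · |t + 1| < 1, giving R = 4/99.
At t = -95/99: comparison with the harmonic series Σ 1/n shows the series diverges.
Check t = -103/99: convergence follows from the alternating series test (terms decrease monotonically to 0).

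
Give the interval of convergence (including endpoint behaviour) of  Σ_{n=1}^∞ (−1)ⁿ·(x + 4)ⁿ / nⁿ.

Root test: |a_n|^(1/n) = 1/n → 0.
Since the n-th root of |a_n| tends to 0, the series converges for all real x; R = ∞.

(−∞, ∞)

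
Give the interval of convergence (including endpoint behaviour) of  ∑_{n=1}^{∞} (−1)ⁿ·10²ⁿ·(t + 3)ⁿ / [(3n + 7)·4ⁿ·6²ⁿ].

(-111/25, -39/25]

By the ratio test, |a_{n+1}/a_n| = [(3n + 7)/(3(n+1) + 7)] · 100/(4·36) → 25/36.
Hence the series converges for |t + 3| < 1/(25/36) = 36/25, so the radius of convergence is 36/25.
Endpoint t = -39/25: the terms alternate in sign and decrease monotonically to 0 in absolute value (size ~ c/n), so the alternating series test gives convergence.
At t = -111/25: comparison with the harmonic series Σ 1/n shows the series diverges.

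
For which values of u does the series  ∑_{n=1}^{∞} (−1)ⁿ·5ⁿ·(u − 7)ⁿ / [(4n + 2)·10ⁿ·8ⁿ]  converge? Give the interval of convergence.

Apply the ratio test: |a_{n+1}| / |a_n| = [(4n + 2)/(4(n+1) + 2)] · 5/(10·8), which tends to 1/16 as n → ∞.
The series converges when 1/16 · |u − 7| < 1, giving R = 16.
At u = 23: convergence follows from the alternating series test (terms decrease monotonically to 0).
When u = -9, the terms are asymptotic to a nonzero constant times 1/n, so the series diverges by limit comparison with Σ 1/n.

(-9, 23]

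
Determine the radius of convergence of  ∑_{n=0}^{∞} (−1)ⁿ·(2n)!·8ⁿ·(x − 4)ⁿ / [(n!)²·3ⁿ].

Apply the ratio test: |a_{n+1}| / |a_n| = (2n+1)·(2n+2)/(n+1)² · 8/3, which tends to 32/3 as n → ∞.
The series converges when 32/3 · |x − 4| < 1, giving R = 3/32.

R = 3/32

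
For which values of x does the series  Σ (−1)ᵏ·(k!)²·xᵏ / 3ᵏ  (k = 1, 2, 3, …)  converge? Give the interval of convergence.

{0}

By the ratio test, |a_{k+1}/a_k| = (k+1)² · 1/3 → ∞.
Since the ratio → ∞, the series diverges for every x ≠ 0, and R = 0.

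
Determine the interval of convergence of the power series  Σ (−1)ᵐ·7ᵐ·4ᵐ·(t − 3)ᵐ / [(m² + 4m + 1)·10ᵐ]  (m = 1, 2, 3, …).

[37/14, 47/14]

Ratio test: |a_{m+1}/a_m| = [(m² + 4m + 1)/((m+1)² + 4(m+1) + 1)] · 7·4/10 → 14/5 as m → ∞.
Hence the series converges for |t − 3| < 1/(14/5) = 5/14, so the radius of convergence is 5/14.
When t = 47/14, the series is dominated by a constant times Σ 1/m², which converges (p = 2 > 1).
When t = 37/14, the terms are on the order of 1/m², so the series converges absolutely by comparison with the p-series (p = 2 > 1).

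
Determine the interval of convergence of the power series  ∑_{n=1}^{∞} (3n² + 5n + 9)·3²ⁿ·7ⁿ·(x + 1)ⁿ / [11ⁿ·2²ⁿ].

(-107/63, -19/63)

The ratio of consecutive coefficients is [(3(n+1)² + 5(n+1) + 9)/(3n² + 5n + 9)] · 9·7/(11·4) → 63/44.
Convergence for |x + 1| · 63/44 < 1, i.e. |x + 1| < 44/63. So R = 44/63.
When x = -19/63, the terms have absolute value of order n², which does not tend to 0, so the series diverges by the divergence test.
When x = -107/63, the terms do not tend to 0, so the series diverges.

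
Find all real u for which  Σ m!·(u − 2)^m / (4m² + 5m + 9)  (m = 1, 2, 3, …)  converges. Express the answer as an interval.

{2}

Apply the ratio test: |a_{m+1}| / |a_m| = (m+1) · (4m² + 5m + 9)/(4(m+1)² + 5(m+1) + 9), which tends to ∞ as m → ∞.
Since the ratio → ∞, the series diverges for every u ≠ 2, and R = 0.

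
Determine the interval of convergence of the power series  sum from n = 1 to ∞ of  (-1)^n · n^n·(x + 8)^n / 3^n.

{-8}

Applying the root test, |a_n|^(1/n) = n/3 → ∞.
Since the n-th root of |a_n| is unbounded, the series converges only at x = -8; R = 0.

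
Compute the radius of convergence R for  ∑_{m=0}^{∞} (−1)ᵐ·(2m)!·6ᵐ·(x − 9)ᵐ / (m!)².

R = 1/24

By the ratio test, |a_{m+1}/a_m| = (2m+1)·(2m+2)/(m+1)² · 6 → 24.
Convergence for |x − 9| · 24 < 1, i.e. |x − 9| < 1/24. So R = 1/24.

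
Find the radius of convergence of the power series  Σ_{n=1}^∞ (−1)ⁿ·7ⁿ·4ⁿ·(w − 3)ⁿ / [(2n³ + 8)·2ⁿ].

Apply the ratio test: |a_{n+1}| / |a_n| = [(2n³ + 8)/(2(n+1)³ + 8)] · 7·4/2, which tends to 14 as n → ∞.
The series converges when 14 · |w − 3| < 1, giving R = 1/14.

R = 1/14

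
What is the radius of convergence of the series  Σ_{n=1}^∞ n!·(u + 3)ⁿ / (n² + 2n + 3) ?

Ratio test: |a_{n+1}/a_n| = (n+1) · (n² + 2n + 3)/((n+1)² + 2(n+1) + 3) → ∞ as n → ∞.
The terms grow without bound for any (u + 3) ≠ 0, so R = 0 (convergence only at u = -3).

R = 0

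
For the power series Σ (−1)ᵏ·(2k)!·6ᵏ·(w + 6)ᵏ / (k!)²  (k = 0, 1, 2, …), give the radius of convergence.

The ratio of consecutive coefficients is (2k+1)·(2k+2)/(k+1)² · 6 → 24.
Convergence for |w + 6| · 24 < 1, i.e. |w + 6| < 1/24. So R = 1/24.

R = 1/24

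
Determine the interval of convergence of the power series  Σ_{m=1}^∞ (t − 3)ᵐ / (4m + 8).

Ratio test: |a_{m+1}/a_m| = (4m + 8)/(4(m+1) + 8) → 1 as m → ∞.
So the series converges when |t − 3| < 1 and diverges when |t − 3| > 1; R = 1.
At t = 4: the terms behave like c/m; limit comparison with the harmonic series gives divergence.
At t = 2: convergence follows from the alternating series test (terms decrease monotonically to 0).

[2, 4)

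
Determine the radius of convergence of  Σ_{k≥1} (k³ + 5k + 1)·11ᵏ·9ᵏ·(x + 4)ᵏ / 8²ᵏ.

R = 64/99

Apply the ratio test: |a_{k+1}| / |a_k| = [((k+1)³ + 5(k+1) + 1)/(k³ + 5k + 1)] · 11·9/64, which tends to 99/64 as k → ∞.
The series converges when 99/64 · |x + 4| < 1, giving R = 64/99.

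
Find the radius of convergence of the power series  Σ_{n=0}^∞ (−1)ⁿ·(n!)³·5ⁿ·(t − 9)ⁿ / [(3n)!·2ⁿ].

Ratio test: |a_{n+1}/a_n| = (n+1)³/[(3n+1)·(3n+2)·(3n+3)] · 5/2 → 5/54 as n → ∞.
Convergence for |t − 9| · 5/54 < 1, i.e. |t − 9| < 54/5. So R = 54/5.

R = 54/5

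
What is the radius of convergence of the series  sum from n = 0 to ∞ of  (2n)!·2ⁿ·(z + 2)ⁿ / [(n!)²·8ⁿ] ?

R = 1

The ratio of consecutive coefficients is (2n+1)·(2n+2)/(n+1)² · 2/8 → 1.
Convergence for |z + 2| < 1, so R = 1.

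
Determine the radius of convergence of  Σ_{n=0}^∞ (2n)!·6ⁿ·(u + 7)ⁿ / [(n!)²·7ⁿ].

R = 7/24

By the ratio test, |a_{n+1}/a_n| = (2n+1)·(2n+2)/(n+1)² · 6/7 → 24/7.
Hence the series converges for |u + 7| < 1/(24/7) = 7/24, so the radius of convergence is 7/24.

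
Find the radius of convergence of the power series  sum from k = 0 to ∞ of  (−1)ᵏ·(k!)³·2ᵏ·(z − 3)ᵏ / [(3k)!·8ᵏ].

Ratio test: |a_{k+1}/a_k| = (k+1)³/[(3k+1)·(3k+2)·(3k+3)] · 2/8 → 1/108 as k → ∞.
Thus R = 1/(1/108) = 108.

R = 108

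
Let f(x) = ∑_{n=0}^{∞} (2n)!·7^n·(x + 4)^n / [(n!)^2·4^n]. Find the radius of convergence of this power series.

R = 1/7

Apply the ratio test: |a_{n+1}| / |a_n| = (2n+1)·(2n+2)/(n+1)² · 7/4, which tends to 7 as n → ∞.
Thus R = 1/(7) = 1/7.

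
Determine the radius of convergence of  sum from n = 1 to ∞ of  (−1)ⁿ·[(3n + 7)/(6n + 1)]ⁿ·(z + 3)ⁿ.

R = 2

Root test: |a_n|^(1/n) = (3n + 7)/(6n + 1) → 1/2.
Convergence for |z + 3| · 1/2 < 1, i.e. |z + 3| < 2. So R = 2.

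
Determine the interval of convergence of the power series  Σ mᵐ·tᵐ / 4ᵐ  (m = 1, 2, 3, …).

{0}

Root test: |a_m|^(1/m) = m/4 → ∞.
The root grows without bound, so R = 0 (convergence only at t = 0).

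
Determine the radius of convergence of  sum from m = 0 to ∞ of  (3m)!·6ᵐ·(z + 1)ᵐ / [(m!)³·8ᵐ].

R = 4/81

Apply the ratio test: |a_{m+1}| / |a_m| = (3m+1)·(3m+2)·(3m+3)/(m+1)³ · 6/8, which tends to 81/4 as m → ∞.
Hence the series converges for |z + 1| < 1/(81/4) = 4/81, so the radius of convergence is 4/81.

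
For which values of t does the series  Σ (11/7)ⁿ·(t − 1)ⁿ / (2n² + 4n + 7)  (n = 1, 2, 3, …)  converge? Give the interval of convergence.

[4/11, 18/11]

Ratio test: |a_{n+1}/a_n| = [(2n² + 4n + 7)/(2(n+1)² + 4(n+1) + 7)] · 11/7 → 11/7 as n → ∞.
Convergence for |t − 1| · 11/7 < 1, i.e. |t − 1| < 7/11. So R = 7/11.
When t = 18/11, absolute convergence follows by limit comparison with Σ 1/n².
Endpoint t = 4/11: the terms are on the order of 1/n², so the series converges absolutely by comparison with the p-series (p = 2 > 1).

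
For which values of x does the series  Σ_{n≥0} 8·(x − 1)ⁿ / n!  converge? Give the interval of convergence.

The ratio of consecutive coefficients is 8/8 · 1/(n+1) → 0.
The ratio tends to 0 regardless of x, hence R = ∞.

(−∞, ∞)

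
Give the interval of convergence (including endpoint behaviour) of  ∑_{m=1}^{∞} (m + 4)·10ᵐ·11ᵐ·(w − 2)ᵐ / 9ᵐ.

By the ratio test, |a_{m+1}/a_m| = [((m+1) + 4)/(m + 4)] · 10·11/9 → 110/9.
Hence the series converges for |w − 2| < 1/(110/9) = 9/110, so the radius of convergence is 9/110.
Endpoint w = 229/110: the terms do not tend to 0, so the series diverges.
Check w = 211/110: the terms do not tend to 0, so the series diverges.

(211/110, 229/110)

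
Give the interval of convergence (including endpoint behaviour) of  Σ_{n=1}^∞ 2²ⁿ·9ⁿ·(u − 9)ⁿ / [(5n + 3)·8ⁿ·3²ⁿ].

[7, 11)

Ratio test: |a_{n+1}/a_n| = [(5n + 3)/(5(n+1) + 3)] · 4·9/(8·9) → 1/2 as n → ∞.
Hence the series converges for |u − 9| < 1/(1/2) = 2, so the radius of convergence is 2.
Endpoint u = 11: the terms are asymptotic to a nonzero constant times 1/n, so the series diverges by limit comparison with Σ 1/n.
Endpoint u = 7: the terms alternate in sign and decrease monotonically to 0 in absolute value (size ~ c/n), so the alternating series test gives convergence.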